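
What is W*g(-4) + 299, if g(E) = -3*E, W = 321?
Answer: 4151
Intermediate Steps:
W*g(-4) + 299 = 321*(-3*(-4)) + 299 = 321*12 + 299 = 3852 + 299 = 4151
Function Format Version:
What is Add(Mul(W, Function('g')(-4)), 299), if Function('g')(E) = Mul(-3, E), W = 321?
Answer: 4151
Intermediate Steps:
Add(Mul(W, Function('g')(-4)), 299) = Add(Mul(321, Mul(-3, -4)), 299) = Add(Mul(321, 12), 299) = Add(3852, 299) = 4151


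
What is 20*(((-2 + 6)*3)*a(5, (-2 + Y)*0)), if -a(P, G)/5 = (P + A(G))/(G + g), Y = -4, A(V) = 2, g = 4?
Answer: -2100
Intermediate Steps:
a(P, G) = -5*(2 + P)/(4 + G) (a(P, G) = -5*(P + 2)/(G + 4) = -5*(2 + P)/(4 + G))
20*(((-2 + 6)*3)*a(5, (-2 + Y)*0)) = 20*(((-2 + 6)*3)*(5*(-2 - 1*5)/(4 + (-2 - 4)*0))) = 20*((4*3)*(5*(-2 - 5)/(4 - 6*0))) = 20*(12*(5*(-7)/(4 + 0))) = 20*(12*(5*(-7)/4)) = 20*(12*(5*(1/4)*(-7))) = 20*(12*(-35/4)) = 20*(-105) = -2100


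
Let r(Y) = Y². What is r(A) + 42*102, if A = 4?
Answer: 4300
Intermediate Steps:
r(A) + 42*102 = 4² + 42*102 = 16 + 4284 = 4300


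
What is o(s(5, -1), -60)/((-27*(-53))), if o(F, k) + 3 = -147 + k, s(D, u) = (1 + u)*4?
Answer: -70/477 ≈ -0.14675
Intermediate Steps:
s(D, u) = 4 + 4*u
o(F, k) = -150 + k (o(F, k) = -3 + (-147 + k) = -150 + k)
o(s(5, -1), -60)/((-27*(-53))) = (-150 - 60)/((-27*(-53))) = -210/1431 = -210*1/1431 = -70/477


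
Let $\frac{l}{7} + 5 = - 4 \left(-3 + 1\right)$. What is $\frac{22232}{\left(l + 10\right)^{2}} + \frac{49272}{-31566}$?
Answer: $\frac{109070820}{5055821} \approx 21.573$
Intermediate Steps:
$l = 21$ ($l = -35 + 7 \left(- 4 \left(-3 + 1\right)\right) = -35 + 7 \left(\left(-4\right) \left(-2\right)\right) = -35 + 7 \cdot 8 = -35 + 56 = 21$)
$\frac{22232}{\left(l + 10\right)^{2}} + \frac{49272}{-31566} = \frac{22232}{\left(21 + 10\right)^{2}} + \frac{49272}{-31566} = \frac{22232}{31^{2}} + 49272 \left(- \frac{1}{31566}\right) = \frac{22232}{961} - \frac{8212}{5261} = \frac{109070820}{5055821}$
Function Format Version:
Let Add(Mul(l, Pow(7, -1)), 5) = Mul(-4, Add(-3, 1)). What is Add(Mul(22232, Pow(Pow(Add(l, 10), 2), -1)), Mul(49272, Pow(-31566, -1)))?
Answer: Rational(109070820, 5055821) ≈ 21.573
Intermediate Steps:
l = 21 (l = Add(-35, Mul(7, Mul(-4, Add(-3, 1)))) = Add(-35, Mul(7, Mul(-4, -2))) = Add(-35, Mul(7, 8)) = Add(-35, 56) = 21)
Add(Mul(22232, Pow(Pow(Add(l, 10), 2), -1)), Mul(49272, Pow(-31566, -1))) = Add(Mul(22232, Pow(Pow(Add(21, 10), 2), -1)), Mul(49272, Pow(-31566, -1))) = Add(Mul(22232, Pow(Pow(31, 2), -1)), Mul(49272, Rational(-1, 31566))) = Add(Mul(22232, Pow(961, -1)), Rational(-8212, 5261)) = Add(Mul(22232, Rational(1, 961)), Rational(-8212, 5261)) = Add(Rational(22232, 961), Rational(-8212, 5261)) = Rational(109070820, 5055821)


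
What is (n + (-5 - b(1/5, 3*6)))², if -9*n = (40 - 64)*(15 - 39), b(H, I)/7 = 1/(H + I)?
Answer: 813604/169 ≈ 4814.2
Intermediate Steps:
b(H, I) = 7/(H + I)
n = -64 (n = -(40 - 64)*(15 - 39)/9 = -(-8)*(-24)/3 = -⅑*576 = -64)
(n + (-5 - b(1/5, 3*6)))² = (-64 + (-5 - 7/(1/5 + 3*6)))² = (-64 + (-5 - 7/(⅕ + 18)))² = (-64 + (-5 - 7/91/5))² = (-64 + (-5 - 7*5/91))² = (-64 + (-5 - 1*5/13))² = (-64 + (-5 - 5/13))² = (-64 - 70/13)² = (-902/13)² = 813604/169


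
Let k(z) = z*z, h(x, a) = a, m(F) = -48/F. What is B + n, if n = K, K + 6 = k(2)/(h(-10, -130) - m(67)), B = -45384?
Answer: -196584224/4331 ≈ -45390.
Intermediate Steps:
k(z) = z²
K = -26120/4331 (K = -6 + 2²/(-130 - (-48)/67) = -6 + 4/(-130 - (-48)/67) = -6 + 4/(-130 - 1*(-48/67)) = -6 + 4/(-130 + 48/67) = -6 + 4/(-8662/67) = -6 + 4*(-67/8662) = -6 - 134/4331 = -26120/4331 ≈ -6.0309)
n = -26120/4331 ≈ -6.0309
B + n = -45384 - 26120/4331 = -196584224/4331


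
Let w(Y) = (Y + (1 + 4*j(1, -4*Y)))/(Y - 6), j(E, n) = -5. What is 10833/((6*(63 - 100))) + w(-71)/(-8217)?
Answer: -253857651/5202274 ≈ -48.797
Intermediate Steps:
w(Y) = (-19 + Y)/(-6 + Y) (w(Y) = (Y + (1 + 4*(-5)))/(Y - 6) = (Y + (1 - 20))/(-6 + Y) = (Y - 19)/(-6 + Y) = (-19 + Y)/(-6 + Y))
10833/((6*(63 - 100))) + w(-71)/(-8217) = 10833/((6*(63 - 100))) + ((-19 - 71)/(-6 - 71))/(-8217) = 10833/((6*(-37))) + (-90/(-77))*(-1/8217) = 10833/(-222) - 1/77*(-90)*(-1/8217) = 10833*(-1/222) + (90/77)*(-1/8217) = -3611/74 - 10/70301 = -253857651/5202274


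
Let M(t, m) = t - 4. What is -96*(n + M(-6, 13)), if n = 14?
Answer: -384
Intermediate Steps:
M(t, m) = -4 + t
-96*(n + M(-6, 13)) = -96*(14 + (-4 - 6)) = -96*(14 - 10) = -96*4 = -384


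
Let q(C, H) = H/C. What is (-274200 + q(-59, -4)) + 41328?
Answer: -13739444/59 ≈ -2.3287e+5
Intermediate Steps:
(-274200 + q(-59, -4)) + 41328 = (-274200 - 4/(-59)) + 41328 = (-274200 - 4*(-1/59)) + 41328 = (-274200 + 4/59) + 41328 = -16177796/59 + 41328 = -13739444/59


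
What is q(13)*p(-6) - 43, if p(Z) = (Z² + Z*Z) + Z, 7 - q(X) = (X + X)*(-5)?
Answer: 8999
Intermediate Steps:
q(X) = 7 + 10*X (q(X) = 7 - (X + X)*(-5) = 7 - 2*X*(-5) = 7 - (-10)*X = 7 + 10*X)
p(Z) = Z + 2*Z² (p(Z) = (Z² + Z²) + Z = 2*Z² + Z = Z + 2*Z²)
q(13)*p(-6) - 43 = (7 + 10*13)*(-6*(1 + 2*(-6))) - 43 = (7 + 130)*(-6*(1 - 12)) - 43 = 137*(-6*(-11)) - 43 = 137*66 - 43 = 9042 - 43 = 8999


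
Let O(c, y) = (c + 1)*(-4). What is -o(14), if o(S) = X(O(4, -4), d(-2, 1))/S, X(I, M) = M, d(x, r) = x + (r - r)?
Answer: ⅐ ≈ 0.14286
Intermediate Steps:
O(c, y) = -4 - 4*c (O(c, y) = (1 + c)*(-4) = -4 - 4*c)
d(x, r) = x (d(x, r) = x + 0 = x)
o(S) = -2/S
-o(14) = -(-2)/14 = -1*(-⅐) = ⅐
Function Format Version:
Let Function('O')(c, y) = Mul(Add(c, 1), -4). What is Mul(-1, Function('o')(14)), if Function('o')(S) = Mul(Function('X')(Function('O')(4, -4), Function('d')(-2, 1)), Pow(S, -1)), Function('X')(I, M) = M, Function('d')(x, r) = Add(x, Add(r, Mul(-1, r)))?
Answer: Rational(1, 7) ≈ 0.14286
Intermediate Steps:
Function('O')(c, y) = Add(-4, Mul(-4, c)) (Function('O')(c, y) = Mul(Add(1, c), -4) = Add(-4, Mul(-4, c)))
Function('d')(x, r) = x (Function('d')(x, r) = Add(x, 0) = x)
Function('o')(S) = Mul(-2, Pow(S, -1))
Mul(-1, Function('o')(14)) = Mul(-1, Mul(-2, Pow(14, -1))) = Mul(-1, Mul(-2, Rational(1, 14))) = Mul(-1, Rational(-1, 7)) = Rational(1, 7)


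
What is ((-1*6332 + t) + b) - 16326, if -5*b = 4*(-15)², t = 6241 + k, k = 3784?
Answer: -12813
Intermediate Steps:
t = 10025 (t = 6241 + 3784 = 10025)
b = -180 (b = -4*(-15)²/5 = -4*225/5 = -⅕*900 = -180)
((-1*6332 + t) + b) - 16326 = ((-1*6332 + 10025) - 180) - 16326 = ((-6332 + 10025) - 180) - 16326 = (3693 - 180) - 16326 = 3513 - 16326 = -12813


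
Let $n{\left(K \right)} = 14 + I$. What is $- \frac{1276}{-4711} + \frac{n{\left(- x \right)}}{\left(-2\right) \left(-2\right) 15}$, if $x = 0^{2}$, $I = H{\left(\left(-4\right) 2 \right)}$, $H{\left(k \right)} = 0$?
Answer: $\frac{71257}{141330} \approx 0.50419$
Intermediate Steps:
$I = 0$
$x = 0$
$n{\left(K \right)} = 14$ ($n{\left(K \right)} = 14 + 0 = 14$)
$- \frac{1276}{-4711} + \frac{n{\left(- x \right)}}{\left(-2\right) \left(-2\right) 15} = - \frac{1276}{-4711} + \frac{14}{\left(-2\right) \left(-2\right) 15} = \left(-1276\right) \left(- \frac{1}{4711}\right) + \frac{14}{4 \cdot 15} = \frac{1276}{4711} + \frac{14}{60} = \frac{1276}{4711} + 14 \cdot \frac{1}{60} = \frac{1276}{4711} + \frac{7}{30} = \frac{71257}{141330}$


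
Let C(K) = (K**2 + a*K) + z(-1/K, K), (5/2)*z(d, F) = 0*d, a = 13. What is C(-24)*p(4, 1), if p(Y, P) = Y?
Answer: 1056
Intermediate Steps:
z(d, F) = 0 (z(d, F) = 2*(0*d)/5 = (2/5)*0 = 0)
C(K) = K**2 + 13*K (C(K) = (K**2 + 13*K) + 0 = K**2 + 13*K)
C(-24)*p(4, 1) = -24*(13 - 24)*4 = -24*(-11)*4 = 264*4 = 1056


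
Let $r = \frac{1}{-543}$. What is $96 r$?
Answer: $- \frac{32}{181} \approx -0.1768$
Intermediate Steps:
$r = - \frac{1}{543} \approx -0.0018416$
$96 r = 96 \left(- \frac{1}{543}\right) = - \frac{32}{181}$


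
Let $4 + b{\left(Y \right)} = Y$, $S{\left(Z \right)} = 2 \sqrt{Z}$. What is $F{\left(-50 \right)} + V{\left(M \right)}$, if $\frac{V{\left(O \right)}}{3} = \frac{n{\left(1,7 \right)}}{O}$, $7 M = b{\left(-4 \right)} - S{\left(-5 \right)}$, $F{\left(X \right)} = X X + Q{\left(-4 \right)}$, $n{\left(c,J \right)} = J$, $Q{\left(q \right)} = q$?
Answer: $2482 + \frac{7 i \sqrt{5}}{2} \approx 2482.0 + 7.8262 i$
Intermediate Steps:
$F{\left(X \right)} = -4 + X^{2}$ ($F{\left(X \right)} = X X - 4 = X^{2} - 4 = -4 + X^{2}$)
$b{\left(Y \right)} = -4 + Y$
$M = - \frac{8}{7} - \frac{2 i \sqrt{5}}{7}$ ($M = \frac{\left(-4 - 4\right) - 2 \sqrt{-5}}{7} = \frac{-8 - 2 i \sqrt{5}}{7} = - \frac{8}{7} - \frac{2 i \sqrt{5}}{7} \approx -1.1429 - 0.63888 i$)
$V{\left(O \right)} = \frac{21}{O}$ ($V{\left(O \right)} = 3 \frac{7}{O} = \frac{21}{O}$)
$F{\left(-50 \right)} + V{\left(M \right)} = \left(-4 + \left(-50\right)^{2}\right) + \frac{21}{- \frac{8}{7} - \frac{2 i \sqrt{5}}{7}} = \left(-4 + 2500\right) + \frac{21}{- \frac{8}{7} - \frac{2 i \sqrt{5}}{7}} = 2496 + \frac{21}{- \frac{8}{7} - \frac{2 i \sqrt{5}}{7}}$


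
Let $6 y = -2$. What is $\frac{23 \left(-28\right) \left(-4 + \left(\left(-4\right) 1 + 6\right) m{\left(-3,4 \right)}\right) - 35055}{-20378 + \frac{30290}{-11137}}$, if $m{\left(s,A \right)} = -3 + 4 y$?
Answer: $\frac{898677941}{680940228} \approx 1.3198$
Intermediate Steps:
$y = - \frac{1}{3}$ ($y = \frac{1}{6} \left(-2\right) = - \frac{1}{3} \approx -0.33333$)
$m{\left(s,A \right)} = - \frac{13}{3}$ ($m{\left(s,A \right)} = -3 + 4 \left(- \frac{1}{3}\right) = -3 - \frac{4}{3} = - \frac{13}{3}$)
$\frac{23 \left(-28\right) \left(-4 + \left(\left(-4\right) 1 + 6\right) m{\left(-3,4 \right)}\right) - 35055}{-20378 + \frac{30290}{-11137}} = \frac{23 \left(-28\right) \left(-4 + \left(\left(-4\right) 1 + 6\right) \left(- \frac{13}{3}\right)\right) - 35055}{-20378 + \frac{30290}{-11137}} = \frac{- 644 \left(-4 + \left(-4 + 6\right) \left(- \frac{13}{3}\right)\right) - 35055}{-20378 + 30290 \left(- \frac{1}{11137}\right)} = \frac{- 644 \left(-4 + 2 \left(- \frac{13}{3}\right)\right) - 35055}{-20378 - \frac{30290}{11137}} = \frac{- 644 \left(-4 - \frac{26}{3}\right) - 35055}{- \frac{226980076}{11137}} = \left(\left(-644\right) \left(- \frac{38}{3}\right) - 35055\right) \left(- \frac{11137}{226980076}\right) = \left(\frac{24472}{3} - 35055\right) \left(- \frac{11137}{226980076}\right) = \left(- \frac{80693}{3}\right) \left(- \frac{11137}{226980076}\right) = \frac{898677941}{680940228}$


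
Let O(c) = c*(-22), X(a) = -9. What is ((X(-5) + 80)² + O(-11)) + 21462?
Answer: 26745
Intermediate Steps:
O(c) = -22*c
((X(-5) + 80)² + O(-11)) + 21462 = ((-9 + 80)² - 22*(-11)) + 21462 = (71² + 242) + 21462 = (5041 + 242) + 21462 = 5283 + 21462 = 26745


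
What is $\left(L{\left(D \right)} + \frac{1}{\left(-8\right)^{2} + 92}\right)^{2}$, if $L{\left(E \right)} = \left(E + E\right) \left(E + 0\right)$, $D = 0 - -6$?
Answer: $\frac{126180289}{24336} \approx 5184.9$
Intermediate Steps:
$D = 6$ ($D = 0 + 6 = 6$)
$L{\left(E \right)} = 2 E^{2}$ ($L{\left(E \right)} = 2 E E = 2 E^{2}$)
$\left(L{\left(D \right)} + \frac{1}{\left(-8\right)^{2} + 92}\right)^{2} = \left(2 \cdot 6^{2} + \frac{1}{\left(-8\right)^{2} + 92}\right)^{2} = \left(2 \cdot 36 + \frac{1}{64 + 92}\right)^{2} = \left(72 + \frac{1}{156}\right)^{2} = \left(\frac{11233}{156}\right)^{2} = \frac{126180289}{24336}$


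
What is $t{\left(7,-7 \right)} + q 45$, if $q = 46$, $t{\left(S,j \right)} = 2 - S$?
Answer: $2065$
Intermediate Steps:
$t{\left(7,-7 \right)} + q 45 = \left(2 - 7\right) + 46 \cdot 45 = \left(2 - 7\right) + 2070 = -5 + 2070 = 2065$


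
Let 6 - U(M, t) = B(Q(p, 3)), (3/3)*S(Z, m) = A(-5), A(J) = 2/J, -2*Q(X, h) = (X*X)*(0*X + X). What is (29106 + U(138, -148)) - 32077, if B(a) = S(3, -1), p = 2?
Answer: -14823/5 ≈ -2964.6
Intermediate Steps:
Q(X, h) = -X**3/2 (Q(X, h) = -X*X*(0*X + X)/2 = -X**2*(0 + X)/2 = -X**2*X/2 = -X**3/2)
S(Z, m) = -2/5 (S(Z, m) = 2/(-5) = 2*(-1/5) = -2/5)
B(a) = -2/5
U(M, t) = 32/5 (U(M, t) = 6 - 1*(-2/5) = 6 + 2/5 = 32/5)
(29106 + U(138, -148)) - 32077 = (29106 + 32/5) - 32077 = 145562/5 - 32077 = -14823/5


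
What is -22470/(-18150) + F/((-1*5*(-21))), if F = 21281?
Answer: 518146/2541 ≈ 203.91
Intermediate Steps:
-22470/(-18150) + F/((-1*5*(-21))) = -22470/(-18150) + 21281/((-1*5*(-21))) = -22470*(-1/18150) + 21281/((-5*(-21))) = 749/605 + 21281/105 = 518146/2541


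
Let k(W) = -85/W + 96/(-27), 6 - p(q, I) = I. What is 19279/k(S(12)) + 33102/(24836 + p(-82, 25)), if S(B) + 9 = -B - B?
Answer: -47363036463/2407249 ≈ -19675.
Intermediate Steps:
S(B) = -9 - 2*B (S(B) = -9 + (-B - B) = -9 - 2*B)
p(q, I) = 6 - I
k(W) = -32/9 - 85/W (k(W) = -85/W + 96*(-1/27) = -85/W - 32/9 = -32/9 - 85/W)
19279/k(S(12)) + 33102/(24836 + p(-82, 25)) = 19279/(-32/9 - 85/(-9 - 2*12)) + 33102/(24836 + (6 - 1*25)) = 19279/(-32/9 - 85/(-9 - 24)) + 33102/(24836 + (6 - 25)) = 19279/(-32/9 - 85/(-33)) + 33102/(24836 - 19) = 19279/(-32/9 - 85*(-1/33)) + 33102/24817 = 19279/(-32/9 + 85/33) + 33102*(1/24817) = 19279/(-97/99) + 33102/24817 = 19279*(-99/97) + 33102/24817 = -1908621/97 + 33102/24817 = -47363036463/2407249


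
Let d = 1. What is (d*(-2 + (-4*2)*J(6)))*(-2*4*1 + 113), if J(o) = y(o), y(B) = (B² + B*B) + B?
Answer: -65730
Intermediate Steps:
y(B) = B + 2*B² (y(B) = (B² + B²) + B = 2*B² + B = B + 2*B²)
J(o) = o*(1 + 2*o)
(d*(-2 + (-4*2)*J(6)))*(-2*4*1 + 113) = (1*(-2 + (-4*2)*(6*(1 + 2*6))))*(-2*4*1 + 113) = (1*(-2 - 48*(1 + 12)))*(-8*1 + 113) = (1*(-2 - 48*13))*(-8 + 113) = (1*(-2 - 8*78))*105 = (1*(-2 - 624))*105 = (1*(-626))*105 = -626*105 = -65730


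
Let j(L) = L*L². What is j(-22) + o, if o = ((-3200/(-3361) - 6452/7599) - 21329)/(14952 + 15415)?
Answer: -8258925245894027/775580437713 ≈ -10649.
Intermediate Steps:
j(L) = L³
o = -544745126003/775580437713 (o = ((-3200*(-1/3361) - 6452*1/7599) - 21329)/30367 = ((3200/3361 - 6452/7599) - 21329)*(1/30367) = (2631628/25540239 - 21329)*(1/30367) = -544745126003/25540239*1/30367 = -544745126003/775580437713 ≈ -0.70237)
j(-22) + o = (-22)³ - 544745126003/775580437713 = -10648 - 544745126003/775580437713 = -8258925245894027/775580437713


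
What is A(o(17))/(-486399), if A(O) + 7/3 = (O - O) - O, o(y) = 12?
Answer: 43/1459197 ≈ 2.9468e-5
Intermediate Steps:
A(O) = -7/3 - O (A(O) = -7/3 + ((O - O) - O) = -7/3 + (0 - O) = -7/3 - O)
A(o(17))/(-486399) = (-7/3 - 1*12)/(-486399) = (-7/3 - 12)*(-1/486399) = -43/3*(-1/486399) = 43/1459197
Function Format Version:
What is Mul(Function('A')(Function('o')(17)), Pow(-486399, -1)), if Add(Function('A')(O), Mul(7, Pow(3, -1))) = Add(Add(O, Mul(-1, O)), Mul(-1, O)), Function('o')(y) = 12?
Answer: Rational(43, 1459197) ≈ 2.9468e-5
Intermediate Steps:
Function('A')(O) = Add(Rational(-7, 3), Mul(-1, O)) (Function('A')(O) = Add(Rational(-7, 3), Add(Add(O, Mul(-1, O)), Mul(-1, O))) = Add(Rational(-7, 3), Add(0, Mul(-1, O))) = Add(Rational(-7, 3), Mul(-1, O)))
Mul(Function('A')(Function('o')(17)), Pow(-486399, -1)) = Mul(Add(Rational(-7, 3), Mul(-1, 12)), Pow(-486399, -1)) = Mul(Add(Rational(-7, 3), -12), Rational(-1, 486399)) = Mul(Rational(-43, 3), Rational(-1, 486399)) = Rational(43, 1459197)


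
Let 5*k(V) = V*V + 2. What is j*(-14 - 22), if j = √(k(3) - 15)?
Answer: -288*I*√5/5 ≈ -128.8*I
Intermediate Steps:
k(V) = ⅖ + V²/5 (k(V) = (V*V + 2)/5 = (V² + 2)/5 = (2 + V²)/5 = ⅖ + V²/5)
j = 8*I*√5/5 (j = √((⅖ + (⅕)*3²) - 15) = √((⅖ + (⅕)*9) - 15) = √((⅖ + 9/5) - 15) = √(11/5 - 15) = √(-64/5) = 8*I*√5/5 ≈ 3.5777*I)
j*(-14 - 22) = (8*I*√5/5)*(-14 - 22) = (8*I*√5/5)*(-36) = -288*I*√5/5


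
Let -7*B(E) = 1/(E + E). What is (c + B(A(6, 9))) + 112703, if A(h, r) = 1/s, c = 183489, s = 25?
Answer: 4146663/14 ≈ 2.9619e+5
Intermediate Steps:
A(h, r) = 1/25
B(E) = -1/(14*E) (B(E) = -1/(7*(E + E)) = -1/(2*E)/7 = -1/(14*E))
(c + B(A(6, 9))) + 112703 = (183489 - 1/(14*1/25)) + 112703 = (183489 - 1/14*25) + 112703 = (183489 - 25/14) + 112703 = 2568821/14 + 112703 = 4146663/14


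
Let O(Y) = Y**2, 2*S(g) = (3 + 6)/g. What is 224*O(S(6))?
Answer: 126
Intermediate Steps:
S(g) = 9/(2*g) (S(g) = ((3 + 6)/g)/2 = (9/g)/2 = 9/(2*g))
224*O(S(6)) = 224*((9/2)/6)**2 = 224*((9/2)*(1/6))**2 = 224*(3/4)**2 = 224*(9/16) = 126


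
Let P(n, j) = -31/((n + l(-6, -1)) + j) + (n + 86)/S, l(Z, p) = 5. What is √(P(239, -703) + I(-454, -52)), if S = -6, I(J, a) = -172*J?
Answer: √7306782342/306 ≈ 279.35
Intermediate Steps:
P(n, j) = -43/3 - 31/(5 + j + n) - n/6 (P(n, j) = -31/((n + 5) + j) + (n + 86)/(-6) = -31/((5 + n) + j) + (86 + n)*(-⅙) = -31/(5 + j + n) + (-43/3 - n/6) = -43/3 - 31/(5 + j + n) - n/6)
√(P(239, -703) + I(-454, -52)) = √((-616 - 1*239² - 91*239 - 86*(-703) - 1*(-703)*239)/(6*(5 - 703 + 239)) - 172*(-454)) = √((⅙)*(-616 - 1*57121 - 21749 + 60458 + 168017)/(-459) + 78088) = √((⅙)*(-1/459)*(-616 - 57121 - 21749 + 60458 + 168017) + 78088) = √((⅙)*(-1/459)*148989 + 78088) = √(-49663/918 + 78088) = √(71635121/918) = √7306782342/306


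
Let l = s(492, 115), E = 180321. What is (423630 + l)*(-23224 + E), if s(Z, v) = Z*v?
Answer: 75439550370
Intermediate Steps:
l = 56580 (l = 492*115 = 56580)
(423630 + l)*(-23224 + E) = (423630 + 56580)*(-23224 + 180321) = 480210*157097 = 75439550370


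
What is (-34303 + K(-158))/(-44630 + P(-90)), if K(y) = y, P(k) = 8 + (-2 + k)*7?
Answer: 34461/45266 ≈ 0.76130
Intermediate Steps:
P(k) = -6 + 7*k (P(k) = 8 + (-14 + 7*k) = -6 + 7*k)
(-34303 + K(-158))/(-44630 + P(-90)) = (-34303 - 158)/(-44630 + (-6 + 7*(-90))) = -34461/(-44630 + (-6 - 630)) = -34461/(-44630 - 636) = -34461/(-45266) = -34461*(-1/45266) = 34461/45266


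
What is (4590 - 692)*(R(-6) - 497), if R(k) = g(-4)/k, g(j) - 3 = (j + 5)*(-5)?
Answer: -5808020/3 ≈ -1.9360e+6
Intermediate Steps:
g(j) = -22 - 5*j (g(j) = 3 + (j + 5)*(-5) = 3 + (5 + j)*(-5) = 3 + (-25 - 5*j) = -22 - 5*j)
R(k) = -2/k (R(k) = (-22 - 5*(-4))/k = (-22 + 20)/k = -2/k)
(4590 - 692)*(R(-6) - 497) = (4590 - 692)*(-2/(-6) - 497) = 3898*(-2*(-⅙) - 497) = 3898*(⅓ - 497) = 3898*(-1490/3) = -5808020/3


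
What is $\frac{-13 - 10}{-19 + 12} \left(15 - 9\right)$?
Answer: $\frac{138}{7} \approx 19.714$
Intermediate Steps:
$\frac{-13 - 10}{-19 + 12} \left(15 - 9\right) = \frac{-13 - 10}{-7} \left(15 - 9\right) = \left(- \frac{1}{7}\right) \left(-23\right) 6 = \frac{23}{7} \cdot 6 = \frac{138}{7}$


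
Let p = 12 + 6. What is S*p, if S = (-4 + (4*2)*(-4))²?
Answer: 23328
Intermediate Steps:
S = 1296 (S = (-4 + 8*(-4))² = (-4 - 32)² = (-36)² = 1296)
p = 18
S*p = 1296*18 = 23328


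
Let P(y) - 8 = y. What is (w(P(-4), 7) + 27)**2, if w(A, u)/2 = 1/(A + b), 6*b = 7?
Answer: 720801/961 ≈ 750.05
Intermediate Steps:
b = 7/6 (b = (1/6)*7 = 7/6 ≈ 1.1667)
P(y) = 8 + y
w(A, u) = 2/(7/6 + A) (w(A, u) = 2/(A + 7/6) = 2/(7/6 + A))
(w(P(-4), 7) + 27)**2 = (12/(7 + 6*(8 - 4)) + 27)**2 = (12/(7 + 6*4) + 27)**2 = (12/(7 + 24) + 27)**2 = (12/31 + 27)**2 = (849/31)**2 = 720801/961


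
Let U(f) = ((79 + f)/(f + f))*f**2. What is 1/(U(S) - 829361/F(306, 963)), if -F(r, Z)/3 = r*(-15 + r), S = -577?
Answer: 267138/38381347235 ≈ 6.9601e-6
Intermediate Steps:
U(f) = f*(79 + f)/2 (U(f) = ((79 + f)/((2*f)))*f**2 = ((79 + f)*(1/(2*f)))*f**2 = ((79 + f)/(2*f))*f**2 = f*(79 + f)/2)
F(r, Z) = -3*r*(-15 + r)
1/(U(S) - 829361/F(306, 963)) = 1/((1/2)*(-577)*(79 - 577) - 829361*1/(918*(15 - 1*306))) = 1/((1/2)*(-577)*(-498) - 829361*1/(918*(15 - 306))) = 1/(143673 - 829361/(3*306*(-291))) = 1/(143673 - 829361/(-267138)) = 1/(143673 - 829361*(-1/267138)) = 1/(143673 + 829361/267138) = 1/(38381347235/267138) = 267138/38381347235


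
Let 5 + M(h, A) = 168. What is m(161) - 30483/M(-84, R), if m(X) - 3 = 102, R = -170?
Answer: -13368/163 ≈ -82.012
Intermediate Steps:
M(h, A) = 163 (M(h, A) = -5 + 168 = 163)
m(X) = 105 (m(X) = 3 + 102 = 105)
m(161) - 30483/M(-84, R) = 105 - 30483/163 = -13368/163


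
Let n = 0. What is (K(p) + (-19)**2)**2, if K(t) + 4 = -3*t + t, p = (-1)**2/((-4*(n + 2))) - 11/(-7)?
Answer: 98307225/784 ≈ 1.2539e+5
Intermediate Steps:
p = 81/56 (p = (-1)**2/((-4*(0 + 2))) - 11/(-7) = 1/(-4*2) - 11*(-1/7) = 1/(-8) + 11/7 = 1*(-1/8) + 11/7 = -1/8 + 11/7 = 81/56 ≈ 1.4464)
K(t) = -4 - 2*t (K(t) = -4 + (-3*t + t) = -4 - 2*t)
(K(p) + (-19)**2)**2 = ((-4 - 2*81/56) + (-19)**2)**2 = ((-4 - 81/28) + 361)**2 = (-193/28 + 361)**2 = (9915/28)**2 = 98307225/784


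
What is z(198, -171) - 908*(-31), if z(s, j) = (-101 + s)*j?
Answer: 11561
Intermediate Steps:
z(s, j) = j*(-101 + s)
z(198, -171) - 908*(-31) = -171*(-101 + 198) - 908*(-31) = -171*97 - 1*(-28148) = -16587 + 28148 = 11561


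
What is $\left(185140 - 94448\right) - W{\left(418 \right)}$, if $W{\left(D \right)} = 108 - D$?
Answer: $91002$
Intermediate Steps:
$\left(185140 - 94448\right) - W{\left(418 \right)} = \left(185140 - 94448\right) - \left(108 - 418\right) = 90692 - \left(108 - 418\right) = 90692 - -310 = 90692 + 310 = 91002$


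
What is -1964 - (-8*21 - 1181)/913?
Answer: -1791783/913 ≈ -1962.5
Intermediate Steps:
-1964 - (-8*21 - 1181)/913 = -1964 - (-168 - 1181)/913 = -1964 - (-1349)/913 = -1964 - 1*(-1349/913) = -1964 + 1349/913 = -1791783/913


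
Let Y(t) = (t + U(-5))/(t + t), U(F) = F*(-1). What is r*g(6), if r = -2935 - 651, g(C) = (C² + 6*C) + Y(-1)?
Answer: -251020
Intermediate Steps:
U(F) = -F
Y(t) = (5 + t)/(2*t) (Y(t) = (t - 1*(-5))/(t + t) = (t + 5)/((2*t)) = (5 + t)*(1/(2*t)) = (5 + t)/(2*t))
g(C) = -2 + C² + 6*C (g(C) = (C² + 6*C) + (½)*(5 - 1)/(-1) = (C² + 6*C) + (½)*(-1)*4 = (C² + 6*C) - 2 = -2 + C² + 6*C)
r = -3586
r*g(6) = -3586*(-2 + 6² + 6*6) = -3586*(-2 + 36 + 36) = -3586*70 = -251020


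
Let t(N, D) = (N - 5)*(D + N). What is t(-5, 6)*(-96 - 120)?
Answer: 2160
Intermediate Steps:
t(N, D) = (-5 + N)*(D + N)
t(-5, 6)*(-96 - 120) = ((-5)² - 5*6 - 5*(-5) + 6*(-5))*(-96 - 120) = (25 - 30 + 25 - 30)*(-216) = -10*(-216) = 2160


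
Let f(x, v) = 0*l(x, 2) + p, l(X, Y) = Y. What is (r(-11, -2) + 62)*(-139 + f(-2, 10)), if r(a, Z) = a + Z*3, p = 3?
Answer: -6120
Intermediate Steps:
f(x, v) = 3 (f(x, v) = 0*2 + 3 = 0 + 3 = 3)
r(a, Z) = a + 3*Z
(r(-11, -2) + 62)*(-139 + f(-2, 10)) = ((-11 + 3*(-2)) + 62)*(-139 + 3) = ((-11 - 6) + 62)*(-136) = (-17 + 62)*(-136) = 45*(-136) = -6120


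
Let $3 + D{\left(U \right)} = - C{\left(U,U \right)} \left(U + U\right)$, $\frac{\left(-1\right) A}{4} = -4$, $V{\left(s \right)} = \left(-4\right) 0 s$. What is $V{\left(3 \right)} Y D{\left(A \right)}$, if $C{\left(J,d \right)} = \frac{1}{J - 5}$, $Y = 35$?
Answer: $0$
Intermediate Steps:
$C{\left(J,d \right)} = \frac{1}{-5 + J}$
$V{\left(s \right)} = 0$ ($V{\left(s \right)} = 0 s = 0$)
$A = 16$ ($A = \left(-4\right) \left(-4\right) = 16$)
$D{\left(U \right)} = -3 - \frac{2 U}{-5 + U}$ ($D{\left(U \right)} = -3 + - \frac{1}{-5 + U} \left(U + U\right) = -3 + - \frac{1}{-5 + U} 2 U = -3 - \frac{2 U}{-5 + U}$)
$V{\left(3 \right)} Y D{\left(A \right)} = 0 \cdot 35 \frac{5 \left(3 - 16\right)}{-5 + 16} = 0 \frac{5 \left(3 - 16\right)}{11} = 0 \cdot 5 \cdot \frac{1}{11} \left(-13\right) = 0 \left(- \frac{65}{11}\right) = 0$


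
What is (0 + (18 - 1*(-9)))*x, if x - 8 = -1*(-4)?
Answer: 324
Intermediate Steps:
x = 12 (x = 8 - 1*(-4) = 8 + 4 = 12)
(0 + (18 - 1*(-9)))*x = (0 + (18 - 1*(-9)))*12 = (0 + (18 + 9))*12 = (0 + 27)*12 = 27*12 = 324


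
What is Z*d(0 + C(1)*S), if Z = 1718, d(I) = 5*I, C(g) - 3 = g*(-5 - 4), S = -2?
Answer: 103080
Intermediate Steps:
C(g) = 3 - 9*g (C(g) = 3 + g*(-5 - 4) = 3 + g*(-9) = 3 - 9*g)
Z*d(0 + C(1)*S) = 1718*(5*(0 + (3 - 9*1)*(-2))) = 1718*(5*(0 + (3 - 9)*(-2))) = 1718*(5*(0 - 6*(-2))) = 1718*(5*(0 + 12)) = 1718*(5*12) = 1718*60 = 103080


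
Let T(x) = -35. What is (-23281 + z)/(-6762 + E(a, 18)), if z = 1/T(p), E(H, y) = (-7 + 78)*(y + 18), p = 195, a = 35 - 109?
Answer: 135806/24535 ≈ 5.5352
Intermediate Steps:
a = -74
E(H, y) = 1278 + 71*y (E(H, y) = 71*(18 + y) = 1278 + 71*y)
z = -1/35 (z = 1/(-35) = -1/35 ≈ -0.028571)
(-23281 + z)/(-6762 + E(a, 18)) = (-23281 - 1/35)/(-6762 + (1278 + 71*18)) = -814836/(35*(-6762 + (1278 + 1278))) = -814836/(35*(-6762 + 2556)) = -814836/35/(-4206) = -814836/35*(-1/4206) = 135806/24535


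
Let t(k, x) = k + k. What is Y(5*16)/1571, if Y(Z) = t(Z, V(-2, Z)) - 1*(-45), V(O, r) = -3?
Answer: 205/1571 ≈ 0.13049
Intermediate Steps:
t(k, x) = 2*k
Y(Z) = 45 + 2*Z (Y(Z) = 2*Z - 1*(-45) = 2*Z + 45 = 45 + 2*Z)
Y(5*16)/1571 = (45 + 2*(5*16))/1571 = (45 + 2*80)*(1/1571) = (45 + 160)*(1/1571) = 205*(1/1571) = 205/1571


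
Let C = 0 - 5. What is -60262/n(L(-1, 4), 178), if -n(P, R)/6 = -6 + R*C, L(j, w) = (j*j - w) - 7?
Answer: -30131/2688 ≈ -11.209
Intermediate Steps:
C = -5
L(j, w) = -7 + j² - w (L(j, w) = (j² - w) - 7 = -7 + j² - w)
n(P, R) = 36 + 30*R (n(P, R) = -6*(-6 + R*(-5)) = -6*(-6 - 5*R) = 36 + 30*R)
-60262/n(L(-1, 4), 178) = -60262/(36 + 30*178) = -60262/(36 + 5340) = -60262/5376 = -60262*1/5376 = -30131/2688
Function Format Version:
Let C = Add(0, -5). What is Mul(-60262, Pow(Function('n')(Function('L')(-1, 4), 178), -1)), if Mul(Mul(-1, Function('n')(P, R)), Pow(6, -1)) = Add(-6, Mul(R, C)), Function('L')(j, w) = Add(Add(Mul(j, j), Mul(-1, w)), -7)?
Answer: Rational(-30131, 2688) ≈ -11.209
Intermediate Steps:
C = -5
Function('L')(j, w) = Add(-7, Pow(j, 2), Mul(-1, w)) (Function('L')(j, w) = Add(Add(Pow(j, 2), Mul(-1, w)), -7) = Add(-7, Pow(j, 2), Mul(-1, w)))
Function('n')(P, R) = Add(36, Mul(30, R)) (Function('n')(P, R) = Mul(-6, Add(-6, Mul(R, -5))) = Mul(-6, Add(-6, Mul(-5, R))) = Add(36, Mul(30, R)))
Mul(-60262, Pow(Function('n')(Function('L')(-1, 4), 178), -1)) = Mul(-60262, Pow(Add(36, Mul(30, 178)), -1)) = Mul(-60262, Pow(Add(36, 5340), -1)) = Mul(-60262, Pow(5376, -1)) = Mul(-60262, Rational(1, 5376)) = Rational(-30131, 2688)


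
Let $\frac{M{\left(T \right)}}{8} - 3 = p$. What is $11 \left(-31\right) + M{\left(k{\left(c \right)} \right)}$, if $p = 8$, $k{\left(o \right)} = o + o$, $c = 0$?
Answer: $-253$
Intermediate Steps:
$k{\left(o \right)} = 2 o$
$M{\left(T \right)} = 88$ ($M{\left(T \right)} = 24 + 8 \cdot 8 = 24 + 64 = 88$)
$11 \left(-31\right) + M{\left(k{\left(c \right)} \right)} = 11 \left(-31\right) + 88 = -341 + 88 = -253$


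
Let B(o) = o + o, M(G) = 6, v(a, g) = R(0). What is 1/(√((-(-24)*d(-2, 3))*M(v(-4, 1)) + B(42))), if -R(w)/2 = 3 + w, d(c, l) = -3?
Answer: -I*√87/174 ≈ -0.053606*I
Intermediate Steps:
R(w) = -6 - 2*w (R(w) = -2*(3 + w) = -6 - 2*w)
v(a, g) = -6 (v(a, g) = -6 - 2*0 = -6 + 0 = -6)
B(o) = 2*o
1/(√((-(-24)*d(-2, 3))*M(v(-4, 1)) + B(42))) = 1/(√(-(-24)*(-3)*6 + 2*42)) = 1/(√(-6*12*6 + 84)) = 1/(√(-72*6 + 84)) = 1/(√(-432 + 84)) = 1/(√(-348)) = 1/(2*I*√87) = -I*√87/174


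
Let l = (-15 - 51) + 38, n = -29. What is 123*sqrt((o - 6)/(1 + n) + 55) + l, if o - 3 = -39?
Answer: -28 + 123*sqrt(226)/2 ≈ 896.55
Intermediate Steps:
o = -36 (o = 3 - 39 = -36)
l = -28 (l = -66 + 38 = -28)
123*sqrt((o - 6)/(1 + n) + 55) + l = 123*sqrt((-36 - 6)/(1 - 29) + 55) - 28 = 123*sqrt(-42/(-28) + 55) - 28 = 123*sqrt(-42*(-1/28) + 55) - 28 = 123*sqrt(3/2 + 55) - 28 = 123*sqrt(113/2) - 28 = 123*(sqrt(226)/2) - 28 = 123*sqrt(226)/2 - 28 = -28 + 123*sqrt(226)/2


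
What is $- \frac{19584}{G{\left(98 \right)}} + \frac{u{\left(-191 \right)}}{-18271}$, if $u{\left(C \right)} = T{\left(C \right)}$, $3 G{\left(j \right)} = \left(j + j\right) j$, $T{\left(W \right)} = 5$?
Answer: $- \frac{134194229}{43868671} \approx -3.059$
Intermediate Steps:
$G{\left(j \right)} = \frac{2 j^{2}}{3}$ ($G{\left(j \right)} = \frac{\left(j + j\right) j}{3} = \frac{2 j j}{3} = \frac{2 j^{2}}{3}$)
$u{\left(C \right)} = 5$
$- \frac{19584}{G{\left(98 \right)}} + \frac{u{\left(-191 \right)}}{-18271} = - \frac{19584}{\frac{2}{3} \cdot 98^{2}} + \frac{5}{-18271} = - \frac{19584}{\frac{2}{3} \cdot 9604} + 5 \left(- \frac{1}{18271}\right) = - \frac{19584}{\frac{19208}{3}} - \frac{5}{18271} = \left(-19584\right) \frac{3}{19208} - \frac{5}{18271} = - \frac{7344}{2401} - \frac{5}{18271} = - \frac{134194229}{43868671}$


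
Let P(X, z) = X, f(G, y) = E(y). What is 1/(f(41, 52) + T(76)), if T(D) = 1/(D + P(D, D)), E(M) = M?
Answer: 152/7905 ≈ 0.019228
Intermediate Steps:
f(G, y) = y
T(D) = 1/(2*D) (T(D) = 1/(D + D) = 1/(2*D))
1/(f(41, 52) + T(76)) = 1/(52 + (½)/76) = 1/(52 + (½)*(1/76)) = 1/(52 + 1/152) = 1/(7905/152) = 152/7905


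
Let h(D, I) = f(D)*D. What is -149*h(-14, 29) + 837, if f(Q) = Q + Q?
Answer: -57571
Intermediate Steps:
f(Q) = 2*Q
h(D, I) = 2*D² (h(D, I) = (2*D)*D = 2*D²)
-149*h(-14, 29) + 837 = -298*(-14)² + 837 = -298*196 + 837 = -149*392 + 837 = -58408 + 837 = -57571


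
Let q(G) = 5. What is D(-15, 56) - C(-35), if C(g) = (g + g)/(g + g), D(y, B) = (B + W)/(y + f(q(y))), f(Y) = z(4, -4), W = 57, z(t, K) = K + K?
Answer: -136/23 ≈ -5.9130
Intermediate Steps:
z(t, K) = 2*K
f(Y) = -8 (f(Y) = 2*(-4) = -8)
D(y, B) = (57 + B)/(-8 + y) (D(y, B) = (B + 57)/(y - 8) = (57 + B)/(-8 + y))
C(g) = 1 (C(g) = (2*g)/((2*g)) = (2*g)*(1/(2*g)) = 1)
D(-15, 56) - C(-35) = (57 + 56)/(-8 - 15) - 1*1 = 113/(-23) - 1 = -1/23*113 - 1 = -113/23 - 1 = -136/23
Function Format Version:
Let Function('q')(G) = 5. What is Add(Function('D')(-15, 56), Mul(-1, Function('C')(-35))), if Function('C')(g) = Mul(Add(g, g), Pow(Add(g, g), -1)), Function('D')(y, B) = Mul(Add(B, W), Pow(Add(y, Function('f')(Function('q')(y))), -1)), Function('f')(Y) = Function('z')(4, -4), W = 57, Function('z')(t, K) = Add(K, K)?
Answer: Rational(-136, 23) ≈ -5.9130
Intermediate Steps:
Function('z')(t, K) = Mul(2, K)
Function('f')(Y) = -8 (Function('f')(Y) = Mul(2, -4) = -8)
Function('D')(y, B) = Mul(Pow(Add(-8, y), -1), Add(57, B)) (Function('D')(y, B) = Mul(Add(B, 57), Pow(Add(y, -8), -1)) = Mul(Add(57, B), Pow(Add(-8, y), -1)) = Mul(Pow(Add(-8, y), -1), Add(57, B)))
Function('C')(g) = 1 (Function('C')(g) = Mul(Mul(2, g), Pow(Mul(2, g), -1)) = Mul(Mul(2, g), Mul(Rational(1, 2), Pow(g, -1))) = 1)
Add(Function('D')(-15, 56), Mul(-1, Function('C')(-35))) = Add(Mul(Pow(Add(-8, -15), -1), Add(57, 56)), Mul(-1, 1)) = Add(Mul(Pow(-23, -1), 113), -1) = Add(Mul(Rational(-1, 23), 113), -1) = Add(Rational(-113, 23), -1) = Rational(-136, 23)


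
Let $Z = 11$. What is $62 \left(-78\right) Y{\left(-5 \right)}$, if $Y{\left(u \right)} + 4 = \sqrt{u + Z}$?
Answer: $19344 - 4836 \sqrt{6} \approx 7498.3$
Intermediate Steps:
$Y{\left(u \right)} = -4 + \sqrt{11 + u}$ ($Y{\left(u \right)} = -4 + \sqrt{u + 11} = -4 + \sqrt{11 + u}$)
$62 \left(-78\right) Y{\left(-5 \right)} = 62 \left(-78\right) \left(-4 + \sqrt{11 - 5}\right) = - 4836 \left(-4 + \sqrt{6}\right) = 19344 - 4836 \sqrt{6}$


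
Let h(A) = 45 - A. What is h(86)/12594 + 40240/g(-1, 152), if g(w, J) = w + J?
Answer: 506776369/1901694 ≈ 266.49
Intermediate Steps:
g(w, J) = J + w
h(86)/12594 + 40240/g(-1, 152) = (45 - 1*86)/12594 + 40240/(152 - 1) = (45 - 86)*(1/12594) + 40240/151 = -41*1/12594 + 40240*(1/151) = -41/12594 + 40240/151 = 506776369/1901694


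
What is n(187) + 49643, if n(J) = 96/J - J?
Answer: 9248368/187 ≈ 49457.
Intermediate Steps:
n(J) = -J + 96/J
n(187) + 49643 = (-1*187 + 96/187) + 49643 = (-187 + 96*(1/187)) + 49643 = (-187 + 96/187) + 49643 = -34873/187 + 49643 = 9248368/187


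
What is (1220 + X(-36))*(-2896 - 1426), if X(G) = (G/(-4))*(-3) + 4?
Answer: -5173434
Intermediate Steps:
X(G) = 4 + 3*G/4 (X(G) = (G*(-¼))*(-3) + 4 = -G/4*(-3) + 4 = 3*G/4 + 4 = 4 + 3*G/4)
(1220 + X(-36))*(-2896 - 1426) = (1220 + (4 + (¾)*(-36)))*(-2896 - 1426) = (1220 + (4 - 27))*(-4322) = (1220 - 23)*(-4322) = 1197*(-4322) = -5173434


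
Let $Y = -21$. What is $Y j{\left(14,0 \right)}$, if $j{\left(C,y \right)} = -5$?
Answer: $105$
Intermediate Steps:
$Y j{\left(14,0 \right)} = \left(-21\right) \left(-5\right) = 105$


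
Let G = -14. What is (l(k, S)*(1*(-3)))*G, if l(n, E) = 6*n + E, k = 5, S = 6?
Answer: 1512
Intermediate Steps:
l(n, E) = E + 6*n
(l(k, S)*(1*(-3)))*G = ((6 + 6*5)*(1*(-3)))*(-14) = ((6 + 30)*(-3))*(-14) = (36*(-3))*(-14) = -108*(-14) = 1512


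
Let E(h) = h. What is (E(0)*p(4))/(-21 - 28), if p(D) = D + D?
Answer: 0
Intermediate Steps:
p(D) = 2*D
(E(0)*p(4))/(-21 - 28) = (0*(2*4))/(-21 - 28) = (0*8)/(-49) = 0*(-1/49) = 0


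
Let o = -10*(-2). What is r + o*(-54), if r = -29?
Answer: -1109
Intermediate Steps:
o = 20
r + o*(-54) = -29 + 20*(-54) = -29 - 1080 = -1109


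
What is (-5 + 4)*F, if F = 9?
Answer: -9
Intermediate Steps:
(-5 + 4)*F = (-5 + 4)*9 = -1*9 = -9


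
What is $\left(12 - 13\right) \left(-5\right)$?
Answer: $5$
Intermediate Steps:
$\left(12 - 13\right) \left(-5\right) = \left(-1\right) \left(-5\right) = 5$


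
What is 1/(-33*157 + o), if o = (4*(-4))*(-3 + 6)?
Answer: -1/5229 ≈ -0.00019124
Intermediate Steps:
o = -48 (o = -16*3 = -48)
1/(-33*157 + o) = 1/(-33*157 - 48) = 1/(-5181 - 48) = 1/(-5229) = -1/5229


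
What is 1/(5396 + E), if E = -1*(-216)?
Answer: 1/5612 ≈ 0.00017819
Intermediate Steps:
E = 216
1/(5396 + E) = 1/(5396 + 216) = 1/5612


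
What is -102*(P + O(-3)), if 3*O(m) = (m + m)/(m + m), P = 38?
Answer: -3910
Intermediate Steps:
O(m) = 1/3 (O(m) = ((m + m)/(m + m))/3 = ((2*m)/((2*m)))/3 = ((2*m)*(1/(2*m)))/3 = (1/3)*1 = 1/3)
-102*(P + O(-3)) = -102*(38 + 1/3) = -102*115/3 = -3910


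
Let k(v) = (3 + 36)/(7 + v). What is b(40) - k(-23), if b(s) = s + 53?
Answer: 1527/16 ≈ 95.438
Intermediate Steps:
k(v) = 39/(7 + v)
b(s) = 53 + s
b(40) - k(-23) = (53 + 40) - 39/(7 - 23) = 93 - 39/(-16) = 93 - 39*(-1)/16 = 93 - 1*(-39/16) = 93 + 39/16 = 1527/16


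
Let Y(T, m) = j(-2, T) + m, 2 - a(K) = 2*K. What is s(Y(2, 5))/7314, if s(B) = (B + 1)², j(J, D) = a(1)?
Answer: 6/1219 ≈ 0.0049221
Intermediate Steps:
a(K) = 2 - 2*K
j(J, D) = 0 (j(J, D) = 2 - 2*1 = 2 - 2 = 0)
Y(T, m) = m (Y(T, m) = 0 + m = m)
s(B) = (1 + B)²
s(Y(2, 5))/7314 = (1 + 5)²/7314 = 6²*(1/7314) = 36*(1/7314) = 6/1219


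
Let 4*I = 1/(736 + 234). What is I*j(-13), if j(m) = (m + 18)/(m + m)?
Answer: -1/20176 ≈ -4.9564e-5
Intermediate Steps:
j(m) = (18 + m)/(2*m) (j(m) = (18 + m)/((2*m)) = (18 + m)*(1/(2*m)) = (18 + m)/(2*m))
I = 1/3880 (I = 1/(4*(736 + 234)) = (¼)/970 = (¼)*(1/970) = 1/3880 ≈ 0.00025773)
I*j(-13) = ((½)*(18 - 13)/(-13))/3880 = ((½)*(-1/13)*5)/3880 = (1/3880)*(-5/26) = -1/20176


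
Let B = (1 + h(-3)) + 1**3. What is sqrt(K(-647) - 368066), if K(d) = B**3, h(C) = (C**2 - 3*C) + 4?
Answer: I*sqrt(354242) ≈ 595.18*I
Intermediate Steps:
h(C) = 4 + C**2 - 3*C
B = 24 (B = (1 + (4 + (-3)**2 - 3*(-3))) + 1**3 = (1 + (4 + 9 + 9)) + 1 = (1 + 22) + 1 = 23 + 1 = 24)
K(d) = 13824 (K(d) = 24**3 = 13824)
sqrt(K(-647) - 368066) = sqrt(13824 - 368066) = sqrt(-354242) = I*sqrt(354242)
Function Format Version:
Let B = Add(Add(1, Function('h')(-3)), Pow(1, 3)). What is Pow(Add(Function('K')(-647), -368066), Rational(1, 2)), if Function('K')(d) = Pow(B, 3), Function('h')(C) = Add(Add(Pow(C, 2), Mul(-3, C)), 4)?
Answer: Mul(I, Pow(354242, Rational(1, 2))) ≈ Mul(595.18, I)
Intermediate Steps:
Function('h')(C) = Add(4, Pow(C, 2), Mul(-3, C))
B = 24 (B = Add(Add(1, Add(4, Pow(-3, 2), Mul(-3, -3))), Pow(1, 3)) = Add(Add(1, Add(4, 9, 9)), 1) = Add(Add(1, 22), 1) = Add(23, 1) = 24)
Function('K')(d) = 13824 (Function('K')(d) = Pow(24, 3) = 13824)
Pow(Add(Function('K')(-647), -368066), Rational(1, 2)) = Pow(Add(13824, -368066), Rational(1, 2)) = Pow(-354242, Rational(1, 2)) = Mul(I, Pow(354242, Rational(1, 2)))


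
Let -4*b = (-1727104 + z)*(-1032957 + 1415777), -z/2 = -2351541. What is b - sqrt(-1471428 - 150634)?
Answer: -284815974490 - 13*I*sqrt(9598) ≈ -2.8482e+11 - 1273.6*I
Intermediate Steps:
z = 4703082 (z = -2*(-2351541) = 4703082)
b = -284815974490 (b = -(-1727104 + 4703082)*(-1032957 + 1415777)/4 = -1487989*382820/2 = -1/4*1139263897960 = -284815974490)
b - sqrt(-1471428 - 150634) = -284815974490 - sqrt(-1471428 - 150634) = -284815974490 - sqrt(-1622062) = -284815974490 - 13*I*sqrt(9598)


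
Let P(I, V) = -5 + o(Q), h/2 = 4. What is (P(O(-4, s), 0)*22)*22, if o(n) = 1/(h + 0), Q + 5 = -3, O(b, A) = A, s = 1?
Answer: -4719/2 ≈ -2359.5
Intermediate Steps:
h = 8 (h = 2*4 = 8)
Q = -8 (Q = -5 - 3 = -8)
o(n) = 1/8 (o(n) = 1/(8 + 0) = 1/8)
P(I, V) = -39/8 (P(I, V) = -5 + 1/8 = -39/8)
(P(O(-4, s), 0)*22)*22 = -39/8*22*22 = -429/4*22 = -4719/2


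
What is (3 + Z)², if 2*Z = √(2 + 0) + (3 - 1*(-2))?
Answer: (11 + √2)²/4 ≈ 38.528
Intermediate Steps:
Z = 5/2 + √2/2 (Z = (√(2 + 0) + (3 - 1*(-2)))/2 = (√2 + (3 + 2))/2 = (√2 + 5)/2 = (5 + √2)/2 = 5/2 + √2/2 ≈ 3.2071)
(3 + Z)² = (3 + (5/2 + √2/2))² = (11/2 + √2/2)²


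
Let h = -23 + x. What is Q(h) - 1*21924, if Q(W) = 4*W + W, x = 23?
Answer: -21924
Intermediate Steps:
h = 0 (h = -23 + 23 = 0)
Q(W) = 5*W
Q(h) - 1*21924 = 5*0 - 1*21924 = 0 - 21924 = -21924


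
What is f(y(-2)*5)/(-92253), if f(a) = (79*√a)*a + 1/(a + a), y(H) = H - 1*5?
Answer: 1/6457710 + 395*I*√35/13179 ≈ 1.5485e-7 + 0.17732*I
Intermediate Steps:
y(H) = -5 + H (y(H) = H - 5 = -5 + H)
f(a) = 1/(2*a) + 79*a^(3/2) (f(a) = 79*a^(3/2) + 1/(2*a) = 1/(2*a) + 79*a^(3/2))
f(y(-2)*5)/(-92253) = ((1 + 158*((-5 - 2)*5)^(5/2))/(2*(((-5 - 2)*5))))/(-92253) = ((1 + 158*(-7*5)^(5/2))/(2*((-7*5))))*(-1/92253) = ((½)*(1 + 158*(-35)^(5/2))/(-35))*(-1/92253) = ((½)*(-1/35)*(1 + 158*(1225*I*√35)))*(-1/92253) = ((½)*(-1/35)*(1 + 193550*I*√35))*(-1/92253) = (-1/70 - 2765*I*√35)*(-1/92253) = 1/6457710 + 395*I*√35/13179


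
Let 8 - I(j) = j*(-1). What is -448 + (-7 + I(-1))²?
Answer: -448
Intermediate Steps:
I(j) = 8 + j (I(j) = 8 - j*(-1) = 8 - (-1)*j = 8 + j)
-448 + (-7 + I(-1))² = -448 + (-7 + (8 - 1))² = -448 + (-7 + 7)² = -448 + 0² = -448 + 0 = -448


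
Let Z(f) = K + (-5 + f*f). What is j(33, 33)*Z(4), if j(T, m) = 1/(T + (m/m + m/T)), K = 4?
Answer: 3/7 ≈ 0.42857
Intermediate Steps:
Z(f) = -1 + f² (Z(f) = 4 + (-5 + f*f) = 4 + (-5 + f²) = -1 + f²)
j(T, m) = 1/(1 + T + m/T) (j(T, m) = 1/(T + (1 + m/T)) = 1/(1 + T + m/T))
j(33, 33)*Z(4) = (33/(33 + 33 + 33²))*(-1 + 4²) = (33/(33 + 33 + 1089))*(-1 + 16) = (33/1155)*15 = (33*(1/1155))*15 = (1/35)*15 = 3/7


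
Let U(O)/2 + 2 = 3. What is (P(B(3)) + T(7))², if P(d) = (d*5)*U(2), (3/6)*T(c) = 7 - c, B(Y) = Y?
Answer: 900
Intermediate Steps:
U(O) = 2 (U(O) = -4 + 2*3 = -4 + 6 = 2)
T(c) = 14 - 2*c (T(c) = 2*(7 - c) = 14 - 2*c)
P(d) = 10*d (P(d) = (d*5)*2 = (5*d)*2 = 10*d)
(P(B(3)) + T(7))² = (10*3 + (14 - 2*7))² = (30 + (14 - 14))² = (30 + 0)² = 30² = 900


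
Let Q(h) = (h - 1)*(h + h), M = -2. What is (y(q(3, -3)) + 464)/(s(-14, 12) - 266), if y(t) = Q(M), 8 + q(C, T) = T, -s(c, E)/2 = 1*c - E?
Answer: -238/107 ≈ -2.2243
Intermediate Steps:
s(c, E) = -2*c + 2*E (s(c, E) = -2*(1*c - E) = -2*(c - E) = -2*c + 2*E)
q(C, T) = -8 + T
Q(h) = 2*h*(-1 + h) (Q(h) = (-1 + h)*(2*h) = 2*h*(-1 + h))
y(t) = 12 (y(t) = 2*(-2)*(-1 - 2) = 2*(-2)*(-3) = 12)
(y(q(3, -3)) + 464)/(s(-14, 12) - 266) = (12 + 464)/((-2*(-14) + 2*12) - 266) = 476/((28 + 24) - 266) = 476/(52 - 266) = 476/(-214) = 476*(-1/214) = -238/107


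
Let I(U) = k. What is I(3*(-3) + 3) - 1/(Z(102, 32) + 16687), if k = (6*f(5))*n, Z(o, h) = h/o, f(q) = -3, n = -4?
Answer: 61275765/851053 ≈ 72.000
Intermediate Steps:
k = 72 (k = (6*(-3))*(-4) = -18*(-4) = 72)
I(U) = 72
I(3*(-3) + 3) - 1/(Z(102, 32) + 16687) = 72 - 1/(32/102 + 16687) = 72 - 1/(32*(1/102) + 16687) = 72 - 1/(16/51 + 16687) = 72 - 1/851053/51 = 72 - 1*51/851053 = 72 - 51/851053 = 61275765/851053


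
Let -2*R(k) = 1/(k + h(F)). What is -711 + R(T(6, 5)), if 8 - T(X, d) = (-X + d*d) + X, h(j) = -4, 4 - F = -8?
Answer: -29861/42 ≈ -710.98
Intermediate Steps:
F = 12 (F = 4 - 1*(-8) = 4 + 8 = 12)
T(X, d) = 8 - d² (T(X, d) = 8 - ((-X + d*d) + X) = 8 - ((-X + d²) + X) = 8 - ((d² - X) + X) = 8 - d²)
R(k) = -1/(2*(-4 + k)) (R(k) = -1/(2*(k - 4)) = -1/(2*(-4 + k)))
-711 + R(T(6, 5)) = -711 - 1/(-8 + 2*(8 - 1*5²)) = -711 - 1/(-8 + 2*(8 - 1*25)) = -711 - 1/(-8 + 2*(8 - 25)) = -711 - 1/(-8 + 2*(-17)) = -711 - 1/(-8 - 34) = -711 - 1/(-42) = -711 - 1*(-1/42) = -711 + 1/42 = -29861/42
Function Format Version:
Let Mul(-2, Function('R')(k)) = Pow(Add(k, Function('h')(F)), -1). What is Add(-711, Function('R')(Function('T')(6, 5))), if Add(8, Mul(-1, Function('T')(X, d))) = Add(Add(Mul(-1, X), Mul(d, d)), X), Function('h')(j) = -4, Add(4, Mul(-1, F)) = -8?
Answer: Rational(-29861, 42) ≈ -710.98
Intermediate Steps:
F = 12 (F = Add(4, Mul(-1, -8)) = Add(4, 8) = 12)
Function('T')(X, d) = Add(8, Mul(-1, Pow(d, 2))) (Function('T')(X, d) = Add(8, Mul(-1, Add(Add(Mul(-1, X), Mul(d, d)), X))) = Add(8, Mul(-1, Add(Add(Mul(-1, X), Pow(d, 2)), X))) = Add(8, Mul(-1, Add(Add(Pow(d, 2), Mul(-1, X)), X))) = Add(8, Mul(-1, Pow(d, 2))))
Function('R')(k) = Mul(Rational(-1, 2), Pow(Add(-4, k), -1)) (Function('R')(k) = Mul(Rational(-1, 2), Pow(Add(k, -4), -1)) = Mul(Rational(-1, 2), Pow(Add(-4, k), -1)))
Add(-711, Function('R')(Function('T')(6, 5))) = Add(-711, Mul(-1, Pow(Add(-8, Mul(2, Add(8, Mul(-1, Pow(5, 2))))), -1))) = Add(-711, Mul(-1, Pow(Add(-8, Mul(2, Add(8, Mul(-1, 25)))), -1))) = Add(-711, Mul(-1, Pow(Add(-8, Mul(2, Add(8, -25))), -1))) = Add(-711, Mul(-1, Pow(Add(-8, Mul(2, -17)), -1))) = Add(-711, Mul(-1, Pow(Add(-8, -34), -1))) = Add(-711, Mul(-1, Pow(-42, -1))) = Add(-711, Mul(-1, Rational(-1, 42))) = Add(-711, Rational(1, 42)) = Rational(-29861, 42)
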